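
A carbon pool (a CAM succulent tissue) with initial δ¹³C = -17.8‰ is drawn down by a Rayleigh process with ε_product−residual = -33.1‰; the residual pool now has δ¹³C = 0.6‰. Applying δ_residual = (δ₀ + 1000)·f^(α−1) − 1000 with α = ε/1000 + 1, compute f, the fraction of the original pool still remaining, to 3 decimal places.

0.571

α − 1 = ε/1000 = -0.0331
(δ_res + 1000)/(δ₀ + 1000) = (0.6 + 1000)/(-17.8 + 1000) = 1000.6/982.2 = 1.018733
f = 1.018733^(1/-0.0331) = exp(ln(1.018733)/-0.0331) = exp(0.01856/-0.0331)
f = exp(-0.5607) = 0.5708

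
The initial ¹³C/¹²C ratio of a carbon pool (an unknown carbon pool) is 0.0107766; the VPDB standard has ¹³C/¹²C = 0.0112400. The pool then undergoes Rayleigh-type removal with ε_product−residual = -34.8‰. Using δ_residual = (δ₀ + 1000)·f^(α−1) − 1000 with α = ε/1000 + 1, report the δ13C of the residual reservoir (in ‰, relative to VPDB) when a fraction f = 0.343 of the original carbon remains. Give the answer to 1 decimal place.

-4.9‰

δ₀ = (0.0107766/0.0112400 − 1)×1000 = (0.958772 − 1)×1000 = -41.228‰
α − 1 = ε/1000 = -0.0348
f^(α−1) = 0.343^(-0.0348) = 1.037939
δ_res = (-41.228 + 1000) × 1.037939 − 1000 = 995.147 − 1000 = -4.85‰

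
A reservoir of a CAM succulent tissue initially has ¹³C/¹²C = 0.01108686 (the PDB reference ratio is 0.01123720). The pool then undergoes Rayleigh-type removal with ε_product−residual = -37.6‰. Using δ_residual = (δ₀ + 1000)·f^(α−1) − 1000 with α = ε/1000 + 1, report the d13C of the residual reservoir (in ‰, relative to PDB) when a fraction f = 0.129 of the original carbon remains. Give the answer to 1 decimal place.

65.6‰

δ₀ = (0.01108686/0.01123720 − 1)×1000 = (0.986621 − 1)×1000 = -13.379‰
α − 1 = ε/1000 = -0.0376
f^(α−1) = 0.129^(-0.0376) = 1.080045
δ_res = (-13.379 + 1000) × 1.080045 − 1000 = 1065.595 − 1000 = 65.60‰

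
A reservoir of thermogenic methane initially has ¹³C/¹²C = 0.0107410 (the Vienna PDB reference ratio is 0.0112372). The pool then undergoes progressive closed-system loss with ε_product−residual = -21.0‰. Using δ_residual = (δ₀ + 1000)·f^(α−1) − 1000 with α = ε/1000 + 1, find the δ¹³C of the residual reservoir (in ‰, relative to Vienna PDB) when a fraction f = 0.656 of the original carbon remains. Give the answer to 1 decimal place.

-35.7‰

δ₀ = (0.0107410/0.0112372 − 1)×1000 = (0.955843 − 1)×1000 = -44.157‰
α − 1 = ε/1000 = -0.0210
f^(α−1) = 0.656^(-0.0210) = 1.008893
δ_res = (-44.157 + 1000) × 1.008893 − 1000 = 964.343 − 1000 = -35.66‰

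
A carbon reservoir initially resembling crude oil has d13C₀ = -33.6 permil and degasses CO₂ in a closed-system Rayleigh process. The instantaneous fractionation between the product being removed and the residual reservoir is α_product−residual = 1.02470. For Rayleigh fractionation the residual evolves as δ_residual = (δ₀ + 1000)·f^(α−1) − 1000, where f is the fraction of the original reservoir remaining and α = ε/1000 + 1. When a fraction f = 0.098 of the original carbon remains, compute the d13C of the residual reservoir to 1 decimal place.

Rayleigh residual: δ_res = (δ₀ + 1000)·f^(α−1) − 1000
α − 1 = 0.02470
f^(α−1) = 0.098^(0.02470) = 0.944242
δ_res = (-33.6 + 1000) × 0.944242 − 1000 = 912.515 − 1000 = -87.48 permil

-87.5 permil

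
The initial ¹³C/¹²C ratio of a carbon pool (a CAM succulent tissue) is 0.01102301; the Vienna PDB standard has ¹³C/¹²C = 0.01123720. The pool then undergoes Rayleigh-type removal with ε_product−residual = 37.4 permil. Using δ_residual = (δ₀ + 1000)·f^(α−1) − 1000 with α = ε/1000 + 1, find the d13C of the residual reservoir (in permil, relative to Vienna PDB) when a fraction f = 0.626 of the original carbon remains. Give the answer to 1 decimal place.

-36.1 permil

δ₀ = (0.01102301/0.01123720 − 1)×1000 = (0.980939 − 1)×1000 = -19.061 permil
α − 1 = ε/1000 = 0.0374
f^(α−1) = 0.626^(0.0374) = 0.982634
δ_res = (-19.061 + 1000) × 0.982634 − 1000 = 963.904 − 1000 = -36.10 permil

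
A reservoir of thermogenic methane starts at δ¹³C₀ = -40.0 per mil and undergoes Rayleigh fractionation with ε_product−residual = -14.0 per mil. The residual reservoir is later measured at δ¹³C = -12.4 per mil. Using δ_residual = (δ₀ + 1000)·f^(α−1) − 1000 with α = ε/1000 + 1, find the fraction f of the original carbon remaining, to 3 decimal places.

α − 1 = ε/1000 = -0.0140
(δ_res + 1000)/(δ₀ + 1000) = (-12.4 + 1000)/(-40.0 + 1000) = 987.6/960.0 = 1.028750
f = 1.028750^(1/-0.0140) = exp(ln(1.028750)/-0.0140) = exp(0.02834/-0.0140)
f = exp(-2.0246) = 0.1320

0.132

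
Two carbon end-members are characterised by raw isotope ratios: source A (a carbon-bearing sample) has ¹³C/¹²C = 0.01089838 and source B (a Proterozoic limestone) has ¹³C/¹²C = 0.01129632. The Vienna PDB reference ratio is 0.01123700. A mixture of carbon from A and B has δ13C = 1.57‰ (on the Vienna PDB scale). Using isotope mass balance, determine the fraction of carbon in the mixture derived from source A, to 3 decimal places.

0.105

δ_A = (0.01089838/0.01123700 − 1)×1000 = (0.969866 − 1)×1000 = -30.134‰
δ_B = (0.01129632/0.01123700 − 1)×1000 = (1.005279 − 1)×1000 = 5.279‰
f_A = (δ_mix − δ_B)/(δ_A − δ_B) = (1.57 − (5.279))/(-30.134 − (5.279))
f_A = -3.709 / -35.413 = 0.1047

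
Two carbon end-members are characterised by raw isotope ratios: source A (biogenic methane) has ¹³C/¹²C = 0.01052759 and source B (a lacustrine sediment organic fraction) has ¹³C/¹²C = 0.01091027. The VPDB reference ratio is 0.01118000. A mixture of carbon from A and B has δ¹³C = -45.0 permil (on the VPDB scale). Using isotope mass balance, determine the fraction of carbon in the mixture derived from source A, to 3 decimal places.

0.610

δ_A = (0.01052759/0.01118000 − 1)×1000 = (0.941645 − 1)×1000 = -58.355 permil
δ_B = (0.01091027/0.01118000 − 1)×1000 = (0.975874 − 1)×1000 = -24.126 permil
f_A = (δ_mix − δ_B)/(δ_A − δ_B) = (-45.0 − (-24.126))/(-58.355 − (-24.126))
f_A = -20.874 / -34.229 = 0.6098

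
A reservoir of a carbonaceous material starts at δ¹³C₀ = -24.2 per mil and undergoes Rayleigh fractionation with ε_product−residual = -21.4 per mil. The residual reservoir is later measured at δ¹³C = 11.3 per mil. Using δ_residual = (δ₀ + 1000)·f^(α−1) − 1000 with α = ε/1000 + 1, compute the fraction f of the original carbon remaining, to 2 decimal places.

α − 1 = ε/1000 = -0.0214
(δ_res + 1000)/(δ₀ + 1000) = (11.3 + 1000)/(-24.2 + 1000) = 1011.3/975.8 = 1.036380
f = 1.036380^(1/-0.0214) = exp(ln(1.036380)/-0.0214) = exp(0.03573/-0.0214)
f = exp(-1.6698) = 0.1883

0.19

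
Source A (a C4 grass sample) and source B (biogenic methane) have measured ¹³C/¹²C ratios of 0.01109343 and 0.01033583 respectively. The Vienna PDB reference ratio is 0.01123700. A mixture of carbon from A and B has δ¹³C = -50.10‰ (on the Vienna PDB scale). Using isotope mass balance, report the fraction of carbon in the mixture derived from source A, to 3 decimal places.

0.446

δ_A = (0.01109343/0.01123700 − 1)×1000 = (0.987223 − 1)×1000 = -12.777‰
δ_B = (0.01033583/0.01123700 − 1)×1000 = (0.919803 − 1)×1000 = -80.197‰
f_A = (δ_mix − δ_B)/(δ_A − δ_B) = (-50.10 − (-80.197))/(-12.777 − (-80.197))
f_A = 30.097 / 67.420 = 0.4464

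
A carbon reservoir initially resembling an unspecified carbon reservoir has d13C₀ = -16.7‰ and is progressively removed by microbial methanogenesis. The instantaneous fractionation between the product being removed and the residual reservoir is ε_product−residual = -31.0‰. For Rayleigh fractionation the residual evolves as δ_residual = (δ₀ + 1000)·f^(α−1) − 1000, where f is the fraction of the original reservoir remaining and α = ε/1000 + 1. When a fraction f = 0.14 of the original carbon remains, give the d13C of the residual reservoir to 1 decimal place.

45.1‰

Rayleigh residual: δ_res = (δ₀ + 1000)·f^(α−1) − 1000
α = ε/1000 + 1 = 0.96900, so α − 1 = -0.03100
f^(α−1) = 0.14^(-0.03100) = 1.062845
δ_res = (-16.7 + 1000) × 1.062845 − 1000 = 1045.096 − 1000 = 45.10‰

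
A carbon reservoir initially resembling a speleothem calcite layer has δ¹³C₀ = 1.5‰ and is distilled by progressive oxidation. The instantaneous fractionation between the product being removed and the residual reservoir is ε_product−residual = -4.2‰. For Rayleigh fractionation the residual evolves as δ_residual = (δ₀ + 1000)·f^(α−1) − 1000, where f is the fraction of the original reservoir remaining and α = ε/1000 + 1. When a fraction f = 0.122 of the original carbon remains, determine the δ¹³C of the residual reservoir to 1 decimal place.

Rayleigh residual: δ_res = (δ₀ + 1000)·f^(α−1) − 1000
α = ε/1000 + 1 = 0.99580, so α − 1 = -0.00420
f^(α−1) = 0.122^(-0.00420) = 1.008875
δ_res = (1.5 + 1000) × 1.008875 − 1000 = 1010.388 − 1000 = 10.39‰

10.4‰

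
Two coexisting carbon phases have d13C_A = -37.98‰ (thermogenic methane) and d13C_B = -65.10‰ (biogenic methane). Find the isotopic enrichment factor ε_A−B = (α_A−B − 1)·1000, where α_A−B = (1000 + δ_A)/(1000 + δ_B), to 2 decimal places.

29.01‰

α_A−B = (1000 + -37.98) / (1000 + -65.10) = 962.02 / 934.90 = 1.029008
ε_A−B = (1.029008 − 1) × 1000 = 29.008‰
(The approximation ε ≈ δ_A − δ_B would give 27.12‰.)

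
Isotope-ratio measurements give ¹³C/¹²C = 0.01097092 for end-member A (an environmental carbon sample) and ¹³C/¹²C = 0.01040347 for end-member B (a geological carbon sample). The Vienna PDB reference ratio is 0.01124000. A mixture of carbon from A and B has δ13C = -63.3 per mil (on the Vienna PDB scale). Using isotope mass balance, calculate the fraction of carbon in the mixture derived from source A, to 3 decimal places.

0.220

δ_A = (0.01097092/0.01124000 − 1)×1000 = (0.976060 − 1)×1000 = -23.940 per mil
δ_B = (0.01040347/0.01124000 − 1)×1000 = (0.925576 − 1)×1000 = -74.424 per mil
f_A = (δ_mix − δ_B)/(δ_A − δ_B) = (-63.3 − (-74.424))/(-23.940 − (-74.424))
f_A = 11.124 / 50.485 = 0.2204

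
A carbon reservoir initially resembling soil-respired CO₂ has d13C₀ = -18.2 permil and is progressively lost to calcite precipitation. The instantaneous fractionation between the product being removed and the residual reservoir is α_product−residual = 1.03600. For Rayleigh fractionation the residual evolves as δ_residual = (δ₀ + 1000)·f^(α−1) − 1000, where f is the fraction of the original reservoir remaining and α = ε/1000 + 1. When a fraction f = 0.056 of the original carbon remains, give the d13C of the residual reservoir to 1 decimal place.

Rayleigh residual: δ_res = (δ₀ + 1000)·f^(α−1) − 1000
α − 1 = 0.03600
f^(α−1) = 0.056^(0.03600) = 0.901436
δ_res = (-18.2 + 1000) × 0.901436 − 1000 = 885.030 − 1000 = -114.97 permil

-115.0 permil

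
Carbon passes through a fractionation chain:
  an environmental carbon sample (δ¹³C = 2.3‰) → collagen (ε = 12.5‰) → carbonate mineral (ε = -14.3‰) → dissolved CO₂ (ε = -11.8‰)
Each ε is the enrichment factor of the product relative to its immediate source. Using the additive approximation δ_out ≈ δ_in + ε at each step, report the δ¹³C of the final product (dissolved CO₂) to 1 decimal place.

step 1: δ ≈ 2.3 + (12.5) = 14.8‰
step 2: δ ≈ 14.8 + (-14.3) = 0.5‰
step 3: δ ≈ 0.5 + (-11.8) = -11.3‰

-11.3‰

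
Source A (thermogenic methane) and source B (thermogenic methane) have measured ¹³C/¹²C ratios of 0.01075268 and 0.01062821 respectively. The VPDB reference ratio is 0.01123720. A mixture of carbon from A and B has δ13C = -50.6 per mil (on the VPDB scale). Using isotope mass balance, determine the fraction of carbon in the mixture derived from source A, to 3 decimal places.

δ_A = (0.01075268/0.01123720 − 1)×1000 = (0.956882 − 1)×1000 = -43.118 per mil
δ_B = (0.01062821/0.01123720 − 1)×1000 = (0.945806 − 1)×1000 = -54.194 per mil
f_A = (δ_mix − δ_B)/(δ_A − δ_B) = (-50.6 − (-54.194))/(-43.118 − (-54.194))
f_A = 3.594 / 11.077 = 0.3245

0.324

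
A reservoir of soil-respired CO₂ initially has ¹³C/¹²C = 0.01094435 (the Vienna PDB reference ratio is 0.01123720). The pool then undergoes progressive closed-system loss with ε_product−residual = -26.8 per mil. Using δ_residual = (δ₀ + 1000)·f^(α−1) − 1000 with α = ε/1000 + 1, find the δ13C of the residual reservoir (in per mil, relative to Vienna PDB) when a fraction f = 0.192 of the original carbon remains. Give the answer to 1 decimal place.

δ₀ = (0.01094435/0.01123720 − 1)×1000 = (0.973939 − 1)×1000 = -26.061 per mil
α − 1 = ε/1000 = -0.0268
f^(α−1) = 0.192^(-0.0268) = 1.045220
δ_res = (-26.061 + 1000) × 1.045220 − 1000 = 1017.980 − 1000 = 17.98 per mil

18.0 per mil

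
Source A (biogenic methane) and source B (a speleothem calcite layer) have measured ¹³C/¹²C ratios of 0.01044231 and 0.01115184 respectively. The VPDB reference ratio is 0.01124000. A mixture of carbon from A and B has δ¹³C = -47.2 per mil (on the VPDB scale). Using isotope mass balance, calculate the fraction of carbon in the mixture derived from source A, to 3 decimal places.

δ_A = (0.01044231/0.01124000 − 1)×1000 = (0.929031 − 1)×1000 = -70.969 per mil
δ_B = (0.01115184/0.01124000 − 1)×1000 = (0.992157 − 1)×1000 = -7.843 per mil
f_A = (δ_mix − δ_B)/(δ_A − δ_B) = (-47.2 − (-7.843))/(-70.969 − (-7.843))
f_A = -39.357 / -63.125 = 0.6235

0.623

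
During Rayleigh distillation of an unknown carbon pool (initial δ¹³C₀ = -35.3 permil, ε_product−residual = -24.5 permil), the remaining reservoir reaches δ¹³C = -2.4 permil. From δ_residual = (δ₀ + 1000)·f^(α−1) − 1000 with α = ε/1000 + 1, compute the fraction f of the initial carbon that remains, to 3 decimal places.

0.254

α − 1 = ε/1000 = -0.0245
(δ_res + 1000)/(δ₀ + 1000) = (-2.4 + 1000)/(-35.3 + 1000) = 997.6/964.7 = 1.034104
f = 1.034104^(1/-0.0245) = exp(ln(1.034104)/-0.0245) = exp(0.03354/-0.0245)
f = exp(-1.3688) = 0.2544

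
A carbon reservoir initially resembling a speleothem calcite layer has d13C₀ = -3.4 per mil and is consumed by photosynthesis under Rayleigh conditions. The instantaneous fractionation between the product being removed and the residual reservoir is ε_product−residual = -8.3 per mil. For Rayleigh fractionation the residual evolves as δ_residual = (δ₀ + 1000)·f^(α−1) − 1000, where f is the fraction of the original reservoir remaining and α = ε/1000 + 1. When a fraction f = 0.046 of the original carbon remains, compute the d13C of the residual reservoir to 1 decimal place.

Rayleigh residual: δ_res = (δ₀ + 1000)·f^(α−1) − 1000
α = ε/1000 + 1 = 0.99170, so α − 1 = -0.00830
f^(α−1) = 0.046^(-0.00830) = 1.025886
δ_res = (-3.4 + 1000) × 1.025886 − 1000 = 1022.398 − 1000 = 22.40 per mil

22.4 per mil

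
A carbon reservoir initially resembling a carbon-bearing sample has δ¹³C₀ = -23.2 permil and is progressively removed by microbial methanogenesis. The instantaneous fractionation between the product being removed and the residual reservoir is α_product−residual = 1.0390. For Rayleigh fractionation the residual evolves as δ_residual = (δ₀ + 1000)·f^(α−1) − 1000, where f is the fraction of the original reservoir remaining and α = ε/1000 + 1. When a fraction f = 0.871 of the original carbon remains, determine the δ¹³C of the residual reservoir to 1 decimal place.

-28.4 permil

Rayleigh residual: δ_res = (δ₀ + 1000)·f^(α−1) − 1000
α − 1 = 0.03900
f^(α−1) = 0.871^(0.03900) = 0.994628
δ_res = (-23.2 + 1000) × 0.994628 − 1000 = 971.553 − 1000 = -28.45 permil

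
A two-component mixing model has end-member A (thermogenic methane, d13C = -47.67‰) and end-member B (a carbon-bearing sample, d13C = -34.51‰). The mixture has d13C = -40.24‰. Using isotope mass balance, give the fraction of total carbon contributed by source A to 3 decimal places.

δ_mix = f_A·δ_A + (1 − f_A)·δ_B  ⇒  f_A = (δ_mix − δ_B)/(δ_A − δ_B)
f_A = (-40.24 − (-34.51)) / (-47.67 − (-34.51))
f_A = -5.73 / -13.16 = 0.4354

0.435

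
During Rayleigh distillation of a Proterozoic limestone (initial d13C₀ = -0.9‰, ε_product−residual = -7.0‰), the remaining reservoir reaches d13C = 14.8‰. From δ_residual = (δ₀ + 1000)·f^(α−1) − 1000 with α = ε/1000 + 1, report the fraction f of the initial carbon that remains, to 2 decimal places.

0.11

α − 1 = ε/1000 = -0.0070
(δ_res + 1000)/(δ₀ + 1000) = (14.8 + 1000)/(-0.9 + 1000) = 1014.8/999.1 = 1.015714
f = 1.015714^(1/-0.0070) = exp(ln(1.015714)/-0.0070) = exp(0.01559/-0.0070)
f = exp(-2.2274) = 0.1078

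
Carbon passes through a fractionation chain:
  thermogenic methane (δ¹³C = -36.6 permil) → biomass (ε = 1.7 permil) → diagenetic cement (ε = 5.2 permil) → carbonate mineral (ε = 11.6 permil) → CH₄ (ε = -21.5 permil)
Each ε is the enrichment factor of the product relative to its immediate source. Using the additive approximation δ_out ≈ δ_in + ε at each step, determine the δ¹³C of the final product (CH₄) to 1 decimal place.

-39.6 permil

step 1: δ ≈ -36.6 + (1.7) = -34.9 permil
step 2: δ ≈ -34.9 + (5.2) = -29.7 permil
step 3: δ ≈ -29.7 + (11.6) = -18.1 permil
step 4: δ ≈ -18.1 + (-21.5) = -39.6 permil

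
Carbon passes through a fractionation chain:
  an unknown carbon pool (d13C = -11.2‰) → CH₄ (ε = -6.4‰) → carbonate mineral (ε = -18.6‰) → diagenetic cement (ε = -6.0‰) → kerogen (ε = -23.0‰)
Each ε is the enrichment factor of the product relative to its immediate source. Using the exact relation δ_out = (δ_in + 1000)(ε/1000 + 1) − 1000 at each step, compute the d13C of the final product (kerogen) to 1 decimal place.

step 1: δ = (-11.20 + 1000)·(-6.4/1000 + 1) − 1000 = -17.53‰
step 2: δ = (-17.53 + 1000)·(-18.6/1000 + 1) − 1000 = -35.80‰
step 3: δ = (-35.80 + 1000)·(-6.0/1000 + 1) − 1000 = -41.59‰
step 4: δ = (-41.59 + 1000)·(-23.0/1000 + 1) − 1000 = -63.63‰

-63.6‰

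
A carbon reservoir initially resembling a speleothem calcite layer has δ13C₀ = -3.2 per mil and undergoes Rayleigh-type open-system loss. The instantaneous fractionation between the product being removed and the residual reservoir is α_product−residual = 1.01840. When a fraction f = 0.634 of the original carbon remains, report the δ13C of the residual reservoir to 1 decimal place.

Rayleigh residual: δ_res = (δ₀ + 1000)·f^(α−1) − 1000
α − 1 = 0.01840
f^(α−1) = 0.634^(0.01840) = 0.991650
δ_res = (-3.2 + 1000) × 0.991650 − 1000 = 988.477 − 1000 = -11.52 per mil

-11.5 per mil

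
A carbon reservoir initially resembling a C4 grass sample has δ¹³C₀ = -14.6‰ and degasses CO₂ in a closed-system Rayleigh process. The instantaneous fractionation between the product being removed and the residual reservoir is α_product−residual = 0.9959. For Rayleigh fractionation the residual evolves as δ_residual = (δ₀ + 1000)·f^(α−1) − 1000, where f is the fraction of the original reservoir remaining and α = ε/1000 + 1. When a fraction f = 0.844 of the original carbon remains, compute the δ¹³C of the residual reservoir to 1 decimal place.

Rayleigh residual: δ_res = (δ₀ + 1000)·f^(α−1) − 1000
α − 1 = -0.00410
f^(α−1) = 0.844^(-0.00410) = 1.000696
δ_res = (-14.6 + 1000) × 1.000696 − 1000 = 986.085 − 1000 = -13.91‰

-13.9‰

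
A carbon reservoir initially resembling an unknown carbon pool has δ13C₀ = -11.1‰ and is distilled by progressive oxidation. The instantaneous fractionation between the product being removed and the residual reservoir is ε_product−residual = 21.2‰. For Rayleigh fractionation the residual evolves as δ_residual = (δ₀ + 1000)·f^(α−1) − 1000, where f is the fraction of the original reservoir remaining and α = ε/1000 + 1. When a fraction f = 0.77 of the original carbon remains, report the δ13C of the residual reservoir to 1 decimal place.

Rayleigh residual: δ_res = (δ₀ + 1000)·f^(α−1) − 1000
α = ε/1000 + 1 = 1.02120, so α − 1 = 0.02120
f^(α−1) = 0.77^(0.02120) = 0.994474
δ_res = (-11.1 + 1000) × 0.994474 − 1000 = 983.436 − 1000 = -16.56‰

-16.6‰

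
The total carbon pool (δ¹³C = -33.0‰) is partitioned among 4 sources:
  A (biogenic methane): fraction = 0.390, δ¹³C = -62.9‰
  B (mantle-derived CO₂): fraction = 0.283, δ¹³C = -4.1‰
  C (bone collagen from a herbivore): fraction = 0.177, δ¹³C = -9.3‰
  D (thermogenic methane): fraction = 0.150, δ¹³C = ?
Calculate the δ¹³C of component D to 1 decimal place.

-37.8‰

Isotope mass balance: δ_bulk = Σ fᵢ·δᵢ.
-33.0 = 0.390×(-62.9) + 0.283×(-4.1) + 0.177×(-9.3) + 0.150×δ_D
0.150·δ_D = -33.0 − (-27.337) = -5.663
δ_D = -5.663 / 0.150 = -37.75‰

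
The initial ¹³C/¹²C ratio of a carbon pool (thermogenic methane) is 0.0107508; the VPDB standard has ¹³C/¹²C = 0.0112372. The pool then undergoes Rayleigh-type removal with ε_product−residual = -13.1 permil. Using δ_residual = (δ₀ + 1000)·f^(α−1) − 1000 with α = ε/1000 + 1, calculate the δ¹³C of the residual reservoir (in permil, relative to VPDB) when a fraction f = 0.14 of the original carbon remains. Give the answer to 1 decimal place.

-18.3 permil

δ₀ = (0.0107508/0.0112372 − 1)×1000 = (0.956715 − 1)×1000 = -43.285 permil
α − 1 = ε/1000 = -0.0131
f^(α−1) = 0.14^(-0.0131) = 1.026091
δ_res = (-43.285 + 1000) × 1.026091 − 1000 = 981.677 − 1000 = -18.32 permil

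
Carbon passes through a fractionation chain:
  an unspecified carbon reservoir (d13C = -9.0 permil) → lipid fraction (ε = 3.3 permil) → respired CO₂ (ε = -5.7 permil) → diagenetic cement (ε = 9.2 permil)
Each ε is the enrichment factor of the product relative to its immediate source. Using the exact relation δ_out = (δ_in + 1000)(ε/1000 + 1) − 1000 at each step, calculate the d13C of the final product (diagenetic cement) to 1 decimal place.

-2.3 permil

step 1: δ = (-9.00 + 1000)·(3.3/1000 + 1) − 1000 = -5.73 permil
step 2: δ = (-5.73 + 1000)·(-5.7/1000 + 1) − 1000 = -11.40 permil
step 3: δ = (-11.40 + 1000)·(9.2/1000 + 1) − 1000 = -2.30 permil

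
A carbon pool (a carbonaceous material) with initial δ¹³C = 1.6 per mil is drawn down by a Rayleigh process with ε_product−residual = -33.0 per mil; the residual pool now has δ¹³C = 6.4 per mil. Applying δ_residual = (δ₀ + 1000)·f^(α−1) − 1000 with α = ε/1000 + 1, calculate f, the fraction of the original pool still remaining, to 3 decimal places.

0.865

α − 1 = ε/1000 = -0.0330
(δ_res + 1000)/(δ₀ + 1000) = (6.4 + 1000)/(1.6 + 1000) = 1006.4/1001.6 = 1.004792
f = 1.004792^(1/-0.0330) = exp(ln(1.004792)/-0.0330) = exp(0.00478/-0.0330)
f = exp(-0.1449) = 0.8651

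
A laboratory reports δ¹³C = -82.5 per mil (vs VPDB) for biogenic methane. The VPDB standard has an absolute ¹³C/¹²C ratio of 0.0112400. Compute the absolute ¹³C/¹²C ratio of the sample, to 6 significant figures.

R_sample = R_standard × (δ¹³C/1000 + 1)
R_sample = 0.0112400 × (-82.5/1000 + 1) = 0.0112400 × 0.917500
R_sample = 0.0103127

0.0103127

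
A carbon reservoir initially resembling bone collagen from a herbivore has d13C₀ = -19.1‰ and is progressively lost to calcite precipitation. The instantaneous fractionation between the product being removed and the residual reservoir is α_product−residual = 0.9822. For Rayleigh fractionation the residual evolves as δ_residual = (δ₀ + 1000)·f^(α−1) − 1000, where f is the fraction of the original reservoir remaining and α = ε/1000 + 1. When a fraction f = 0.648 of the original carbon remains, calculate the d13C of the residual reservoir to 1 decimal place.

-11.5‰

Rayleigh residual: δ_res = (δ₀ + 1000)·f^(α−1) − 1000
α − 1 = -0.01780
f^(α−1) = 0.648^(-0.01780) = 1.007753
δ_res = (-19.1 + 1000) × 1.007753 − 1000 = 988.505 − 1000 = -11.50‰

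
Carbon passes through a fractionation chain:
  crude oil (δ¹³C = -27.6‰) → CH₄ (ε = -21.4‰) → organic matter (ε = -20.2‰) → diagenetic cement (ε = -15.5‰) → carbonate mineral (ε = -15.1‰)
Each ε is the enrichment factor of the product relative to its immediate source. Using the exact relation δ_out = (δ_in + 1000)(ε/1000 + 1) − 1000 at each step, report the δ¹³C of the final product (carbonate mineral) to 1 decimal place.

step 1: δ = (-27.60 + 1000)·(-21.4/1000 + 1) − 1000 = -48.41‰
step 2: δ = (-48.41 + 1000)·(-20.2/1000 + 1) − 1000 = -67.63‰
step 3: δ = (-67.63 + 1000)·(-15.5/1000 + 1) − 1000 = -82.08‰
step 4: δ = (-82.08 + 1000)·(-15.1/1000 + 1) − 1000 = -95.94‰

-95.9‰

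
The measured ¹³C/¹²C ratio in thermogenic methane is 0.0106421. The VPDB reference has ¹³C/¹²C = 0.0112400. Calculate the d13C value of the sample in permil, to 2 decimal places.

d13C = (R_sample / R_standard − 1) × 1000
R_sample / R_standard = 0.0106421 / 0.0112400 = 0.946806
d13C = (0.946806 − 1) × 1000 = -53.194 permil

-53.19 permil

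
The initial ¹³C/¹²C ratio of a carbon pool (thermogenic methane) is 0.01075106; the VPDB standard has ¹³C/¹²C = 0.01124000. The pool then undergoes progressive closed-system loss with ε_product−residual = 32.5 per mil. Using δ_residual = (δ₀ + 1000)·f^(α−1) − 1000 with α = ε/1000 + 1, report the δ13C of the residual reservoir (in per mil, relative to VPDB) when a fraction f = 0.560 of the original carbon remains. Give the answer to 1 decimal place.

-61.4 per mil

δ₀ = (0.01075106/0.01124000 − 1)×1000 = (0.956500 − 1)×1000 = -43.500 per mil
α − 1 = ε/1000 = 0.0325
f^(α−1) = 0.560^(0.0325) = 0.981332
δ_res = (-43.500 + 1000) × 0.981332 − 1000 = 938.644 − 1000 = -61.36 per mil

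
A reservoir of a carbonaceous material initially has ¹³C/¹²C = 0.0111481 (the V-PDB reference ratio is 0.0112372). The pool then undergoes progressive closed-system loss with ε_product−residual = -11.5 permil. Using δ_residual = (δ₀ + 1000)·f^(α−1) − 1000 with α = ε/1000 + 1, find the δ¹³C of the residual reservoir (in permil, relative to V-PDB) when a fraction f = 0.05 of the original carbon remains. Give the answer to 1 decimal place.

δ₀ = (0.0111481/0.0112372 − 1)×1000 = (0.992071 − 1)×1000 = -7.929 permil
α − 1 = ε/1000 = -0.0115
f^(α−1) = 0.05^(-0.0115) = 1.035051
δ_res = (-7.929 + 1000) × 1.035051 − 1000 = 1026.844 − 1000 = 26.84 permil

26.8 permil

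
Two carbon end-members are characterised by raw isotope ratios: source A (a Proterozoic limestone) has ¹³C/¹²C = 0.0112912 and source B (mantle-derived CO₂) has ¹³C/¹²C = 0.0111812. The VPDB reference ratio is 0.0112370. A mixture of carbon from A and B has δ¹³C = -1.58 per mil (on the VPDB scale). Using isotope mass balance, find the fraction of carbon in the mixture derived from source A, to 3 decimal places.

0.346

δ_A = (0.0112912/0.0112370 − 1)×1000 = (1.004823 − 1)×1000 = 4.823 per mil
δ_B = (0.0111812/0.0112370 − 1)×1000 = (0.995034 − 1)×1000 = -4.966 per mil
f_A = (δ_mix − δ_B)/(δ_A − δ_B) = (-1.58 − (-4.966))/(4.823 − (-4.966))
f_A = 3.386 / 9.789 = 0.3459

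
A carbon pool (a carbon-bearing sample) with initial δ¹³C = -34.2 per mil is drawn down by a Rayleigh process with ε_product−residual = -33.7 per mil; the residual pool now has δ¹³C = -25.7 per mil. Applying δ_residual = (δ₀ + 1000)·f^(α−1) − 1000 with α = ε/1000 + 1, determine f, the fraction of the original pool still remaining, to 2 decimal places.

α − 1 = ε/1000 = -0.0337
(δ_res + 1000)/(δ₀ + 1000) = (-25.7 + 1000)/(-34.2 + 1000) = 974.3/965.8 = 1.008801
f = 1.008801^(1/-0.0337) = exp(ln(1.008801)/-0.0337) = exp(0.00876/-0.0337)
f = exp(-0.2600) = 0.7710

0.77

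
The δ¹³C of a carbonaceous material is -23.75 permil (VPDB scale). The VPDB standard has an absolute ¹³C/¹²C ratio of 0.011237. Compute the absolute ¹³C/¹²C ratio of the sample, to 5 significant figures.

0.010970

R_sample = R_standard × (δ¹³C/1000 + 1)
R_sample = 0.011237 × (-23.75/1000 + 1) = 0.011237 × 0.976250
R_sample = 0.0109701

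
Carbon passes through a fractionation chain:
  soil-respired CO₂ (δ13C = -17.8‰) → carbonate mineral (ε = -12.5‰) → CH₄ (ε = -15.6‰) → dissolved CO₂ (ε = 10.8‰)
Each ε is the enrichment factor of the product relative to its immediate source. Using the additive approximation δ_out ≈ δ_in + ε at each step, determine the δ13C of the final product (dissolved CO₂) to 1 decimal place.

step 1: δ ≈ -17.8 + (-12.5) = -30.3‰
step 2: δ ≈ -30.3 + (-15.6) = -45.9‰
step 3: δ ≈ -45.9 + (10.8) = -35.1‰

-35.1‰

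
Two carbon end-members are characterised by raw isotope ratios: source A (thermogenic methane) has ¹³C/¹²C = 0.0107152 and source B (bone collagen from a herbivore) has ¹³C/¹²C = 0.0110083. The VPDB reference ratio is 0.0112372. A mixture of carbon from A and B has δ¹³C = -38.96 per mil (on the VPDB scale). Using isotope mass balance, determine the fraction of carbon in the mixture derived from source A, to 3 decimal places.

0.713

δ_A = (0.0107152/0.0112372 − 1)×1000 = (0.953547 − 1)×1000 = -46.453 per mil
δ_B = (0.0110083/0.0112372 − 1)×1000 = (0.979630 − 1)×1000 = -20.370 per mil
f_A = (δ_mix − δ_B)/(δ_A − δ_B) = (-38.96 − (-20.370))/(-46.453 − (-20.370))
f_A = -18.590 / -26.083 = 0.7127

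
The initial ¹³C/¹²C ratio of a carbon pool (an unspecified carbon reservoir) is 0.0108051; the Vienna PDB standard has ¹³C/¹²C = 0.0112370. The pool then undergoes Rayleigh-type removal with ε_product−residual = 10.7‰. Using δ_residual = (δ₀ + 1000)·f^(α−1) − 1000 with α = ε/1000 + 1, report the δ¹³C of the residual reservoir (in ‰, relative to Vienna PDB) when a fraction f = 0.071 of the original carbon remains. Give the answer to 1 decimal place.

-65.3‰

δ₀ = (0.0108051/0.0112370 − 1)×1000 = (0.961564 − 1)×1000 = -38.436‰
α − 1 = ε/1000 = 0.0107
f^(α−1) = 0.071^(0.0107) = 0.972094
δ_res = (-38.436 + 1000) × 0.972094 − 1000 = 934.731 − 1000 = -65.27‰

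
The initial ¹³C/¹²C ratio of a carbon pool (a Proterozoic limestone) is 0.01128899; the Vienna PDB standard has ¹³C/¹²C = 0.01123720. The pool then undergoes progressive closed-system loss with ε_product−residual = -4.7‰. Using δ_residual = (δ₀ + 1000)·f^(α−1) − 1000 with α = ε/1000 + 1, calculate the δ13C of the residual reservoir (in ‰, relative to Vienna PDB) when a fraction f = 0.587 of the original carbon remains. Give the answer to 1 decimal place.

7.1‰

δ₀ = (0.01128899/0.01123720 − 1)×1000 = (1.004609 − 1)×1000 = 4.609‰
α − 1 = ε/1000 = -0.0047
f^(α−1) = 0.587^(-0.0047) = 1.002507
δ_res = (4.609 + 1000) × 1.002507 − 1000 = 1007.127 − 1000 = 7.13‰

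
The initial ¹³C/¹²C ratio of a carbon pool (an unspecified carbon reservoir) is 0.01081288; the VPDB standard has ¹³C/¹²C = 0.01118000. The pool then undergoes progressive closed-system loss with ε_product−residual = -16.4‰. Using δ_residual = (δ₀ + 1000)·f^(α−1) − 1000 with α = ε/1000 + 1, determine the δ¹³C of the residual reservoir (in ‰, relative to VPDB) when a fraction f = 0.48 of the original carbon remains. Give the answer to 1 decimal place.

δ₀ = (0.01081288/0.01118000 − 1)×1000 = (0.967163 − 1)×1000 = -32.837‰
α − 1 = ε/1000 = -0.0164
f^(α−1) = 0.48^(-0.0164) = 1.012110
δ_res = (-32.837 + 1000) × 1.012110 − 1000 = 978.875 − 1000 = -21.13‰

-21.1‰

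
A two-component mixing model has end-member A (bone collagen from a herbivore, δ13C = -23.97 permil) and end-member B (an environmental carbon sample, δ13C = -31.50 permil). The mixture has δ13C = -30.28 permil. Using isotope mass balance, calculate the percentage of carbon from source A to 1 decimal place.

16.2%

δ_mix = f_A·δ_A + (1 − f_A)·δ_B  ⇒  f_A = (δ_mix − δ_B)/(δ_A − δ_B)
f_A = (-30.28 − (-31.50)) / (-23.97 − (-31.50))
f_A = 1.22 / 7.53 = 0.1620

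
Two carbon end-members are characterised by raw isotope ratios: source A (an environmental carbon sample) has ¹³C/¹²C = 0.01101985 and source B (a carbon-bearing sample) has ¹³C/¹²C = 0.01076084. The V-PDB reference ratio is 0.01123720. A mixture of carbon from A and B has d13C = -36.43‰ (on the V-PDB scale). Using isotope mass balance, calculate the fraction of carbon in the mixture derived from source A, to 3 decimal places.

0.259

δ_A = (0.01101985/0.01123720 − 1)×1000 = (0.980658 − 1)×1000 = -19.342‰
δ_B = (0.01076084/0.01123720 − 1)×1000 = (0.957609 − 1)×1000 = -42.391‰
f_A = (δ_mix − δ_B)/(δ_A − δ_B) = (-36.43 − (-42.391))/(-19.342 − (-42.391))
f_A = 5.961 / 23.049 = 0.2586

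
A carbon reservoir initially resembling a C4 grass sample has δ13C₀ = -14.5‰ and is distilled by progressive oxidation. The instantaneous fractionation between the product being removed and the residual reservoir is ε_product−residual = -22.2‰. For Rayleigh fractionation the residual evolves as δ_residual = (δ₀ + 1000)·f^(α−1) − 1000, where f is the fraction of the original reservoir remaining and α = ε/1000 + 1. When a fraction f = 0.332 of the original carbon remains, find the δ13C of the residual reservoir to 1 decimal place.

Rayleigh residual: δ_res = (δ₀ + 1000)·f^(α−1) − 1000
α = ε/1000 + 1 = 0.97780, so α − 1 = -0.02220
f^(α−1) = 0.332^(-0.02220) = 1.024780
δ_res = (-14.5 + 1000) × 1.024780 − 1000 = 1009.921 − 1000 = 9.92‰

9.9‰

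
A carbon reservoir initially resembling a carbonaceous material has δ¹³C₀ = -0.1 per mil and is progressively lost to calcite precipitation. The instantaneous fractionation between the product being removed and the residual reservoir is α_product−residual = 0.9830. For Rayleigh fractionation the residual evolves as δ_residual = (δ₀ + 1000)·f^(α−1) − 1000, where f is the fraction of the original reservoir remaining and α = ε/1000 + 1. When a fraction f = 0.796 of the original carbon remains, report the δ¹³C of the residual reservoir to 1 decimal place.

Rayleigh residual: δ_res = (δ₀ + 1000)·f^(α−1) − 1000
α − 1 = -0.01700
f^(α−1) = 0.796^(-0.01700) = 1.003886
δ_res = (-0.1 + 1000) × 1.003886 − 1000 = 1003.786 − 1000 = 3.79 per mil

3.8 per mil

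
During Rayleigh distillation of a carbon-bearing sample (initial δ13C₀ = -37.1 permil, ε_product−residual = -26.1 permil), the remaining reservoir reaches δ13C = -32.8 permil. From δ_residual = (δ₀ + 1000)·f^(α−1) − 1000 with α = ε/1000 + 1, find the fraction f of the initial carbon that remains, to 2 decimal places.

α − 1 = ε/1000 = -0.0261
(δ_res + 1000)/(δ₀ + 1000) = (-32.8 + 1000)/(-37.1 + 1000) = 967.2/962.9 = 1.004466
f = 1.004466^(1/-0.0261) = exp(ln(1.004466)/-0.0261) = exp(0.00446/-0.0261)
f = exp(-0.1707) = 0.8431

0.84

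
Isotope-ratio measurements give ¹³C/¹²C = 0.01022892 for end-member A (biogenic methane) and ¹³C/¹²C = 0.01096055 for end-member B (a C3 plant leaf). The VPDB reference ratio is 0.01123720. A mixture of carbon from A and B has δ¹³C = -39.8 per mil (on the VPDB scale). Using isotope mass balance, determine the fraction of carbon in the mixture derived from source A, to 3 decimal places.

0.233

δ_A = (0.01022892/0.01123720 − 1)×1000 = (0.910273 − 1)×1000 = -89.727 per mil
δ_B = (0.01096055/0.01123720 − 1)×1000 = (0.975381 − 1)×1000 = -24.619 per mil
f_A = (δ_mix − δ_B)/(δ_A − δ_B) = (-39.8 − (-24.619))/(-89.727 − (-24.619))
f_A = -15.181 / -65.108 = 0.2332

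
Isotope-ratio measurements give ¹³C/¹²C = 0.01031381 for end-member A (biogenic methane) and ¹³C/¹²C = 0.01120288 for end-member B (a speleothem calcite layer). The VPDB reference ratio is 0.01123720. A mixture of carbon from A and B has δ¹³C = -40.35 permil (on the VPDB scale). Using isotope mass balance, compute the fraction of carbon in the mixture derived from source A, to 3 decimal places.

δ_A = (0.01031381/0.01123720 − 1)×1000 = (0.917827 − 1)×1000 = -82.173 permil
δ_B = (0.01120288/0.01123720 − 1)×1000 = (0.996946 − 1)×1000 = -3.054 permil
f_A = (δ_mix − δ_B)/(δ_A − δ_B) = (-40.35 − (-3.054))/(-82.173 − (-3.054))
f_A = -37.296 / -79.118 = 0.4714

0.471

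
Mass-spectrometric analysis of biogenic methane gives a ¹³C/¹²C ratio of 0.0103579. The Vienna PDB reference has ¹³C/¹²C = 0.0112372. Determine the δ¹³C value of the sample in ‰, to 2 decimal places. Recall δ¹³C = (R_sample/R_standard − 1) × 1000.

-78.25‰

δ¹³C = (R_sample / R_standard − 1) × 1000
R_sample / R_standard = 0.0103579 / 0.0112372 = 0.921751
δ¹³C = (0.921751 − 1) × 1000 = -78.249‰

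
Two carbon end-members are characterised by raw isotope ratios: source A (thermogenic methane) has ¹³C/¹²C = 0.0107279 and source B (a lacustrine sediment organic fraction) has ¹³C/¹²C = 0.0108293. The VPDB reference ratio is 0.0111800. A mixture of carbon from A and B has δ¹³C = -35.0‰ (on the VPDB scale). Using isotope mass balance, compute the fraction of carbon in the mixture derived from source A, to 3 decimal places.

δ_A = (0.0107279/0.0111800 − 1)×1000 = (0.959562 − 1)×1000 = -40.438‰
δ_B = (0.0108293/0.0111800 − 1)×1000 = (0.968631 − 1)×1000 = -31.369‰
f_A = (δ_mix − δ_B)/(δ_A − δ_B) = (-35.0 − (-31.369))/(-40.438 − (-31.369))
f_A = -3.631 / -9.070 = 0.4004

0.400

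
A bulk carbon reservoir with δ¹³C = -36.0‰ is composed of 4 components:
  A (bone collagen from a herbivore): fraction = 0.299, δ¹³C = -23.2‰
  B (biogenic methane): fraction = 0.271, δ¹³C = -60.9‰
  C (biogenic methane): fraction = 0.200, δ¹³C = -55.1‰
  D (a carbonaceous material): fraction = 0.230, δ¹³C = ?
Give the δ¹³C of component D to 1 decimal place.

Isotope mass balance: δ_bulk = Σ fᵢ·δᵢ.
-36.0 = 0.299×(-23.2) + 0.271×(-60.9) + 0.200×(-55.1) + 0.230×δ_D
0.230·δ_D = -36.0 − (-34.461) = -1.539
δ_D = -1.539 / 0.230 = -6.69‰

-6.7‰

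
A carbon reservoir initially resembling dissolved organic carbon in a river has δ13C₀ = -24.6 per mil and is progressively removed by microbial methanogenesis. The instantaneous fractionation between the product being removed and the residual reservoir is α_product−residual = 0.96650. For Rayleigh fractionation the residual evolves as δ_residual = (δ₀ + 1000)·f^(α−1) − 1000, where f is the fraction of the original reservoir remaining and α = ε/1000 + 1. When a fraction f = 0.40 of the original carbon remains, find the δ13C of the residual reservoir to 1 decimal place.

Rayleigh residual: δ_res = (δ₀ + 1000)·f^(α−1) − 1000
α − 1 = -0.03350
f^(α−1) = 0.40^(-0.03350) = 1.031172
δ_res = (-24.6 + 1000) × 1.031172 − 1000 = 1005.805 − 1000 = 5.80 per mil

5.8 per mil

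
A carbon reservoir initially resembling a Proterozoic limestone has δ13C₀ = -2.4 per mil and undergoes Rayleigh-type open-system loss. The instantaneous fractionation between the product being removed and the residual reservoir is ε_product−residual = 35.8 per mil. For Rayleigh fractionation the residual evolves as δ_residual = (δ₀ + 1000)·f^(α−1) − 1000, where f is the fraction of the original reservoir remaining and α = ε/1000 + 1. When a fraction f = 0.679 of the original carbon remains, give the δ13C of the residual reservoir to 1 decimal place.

-16.1 per mil

Rayleigh residual: δ_res = (δ₀ + 1000)·f^(α−1) − 1000
α = ε/1000 + 1 = 1.03580, so α − 1 = 0.03580
f^(α−1) = 0.679^(0.03580) = 0.986236
δ_res = (-2.4 + 1000) × 0.986236 − 1000 = 983.869 − 1000 = -16.13 per mil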